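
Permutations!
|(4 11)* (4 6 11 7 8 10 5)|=10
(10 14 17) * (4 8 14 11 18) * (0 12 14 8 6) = (0 12 14 17 10 11 18 4 6) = [12, 1, 2, 3, 6, 5, 0, 7, 8, 9, 11, 18, 14, 13, 17, 15, 16, 10, 4]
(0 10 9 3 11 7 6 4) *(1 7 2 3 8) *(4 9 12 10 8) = (0 8 1 7 6 9 4)(2 3 11)(10 12) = [8, 7, 3, 11, 0, 5, 9, 6, 1, 4, 12, 2, 10]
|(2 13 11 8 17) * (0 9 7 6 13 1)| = 10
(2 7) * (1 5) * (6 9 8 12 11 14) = (1 5)(2 7)(6 9 8 12 11 14) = [0, 5, 7, 3, 4, 1, 9, 2, 12, 8, 10, 14, 11, 13, 6]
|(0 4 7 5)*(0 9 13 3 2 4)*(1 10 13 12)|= 10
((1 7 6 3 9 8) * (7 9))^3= ((1 9 8)(3 7 6))^3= (9)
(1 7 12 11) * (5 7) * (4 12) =(1 5 7 4 12 11) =[0, 5, 2, 3, 12, 7, 6, 4, 8, 9, 10, 1, 11]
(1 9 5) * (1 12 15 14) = (1 9 5 12 15 14) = [0, 9, 2, 3, 4, 12, 6, 7, 8, 5, 10, 11, 15, 13, 1, 14]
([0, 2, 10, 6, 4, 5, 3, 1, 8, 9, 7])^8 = [0, 1, 2, 3, 4, 5, 6, 7, 8, 9, 10]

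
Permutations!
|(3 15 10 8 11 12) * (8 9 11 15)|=7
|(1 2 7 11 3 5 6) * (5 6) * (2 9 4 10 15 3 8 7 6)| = 24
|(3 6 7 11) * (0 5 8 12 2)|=|(0 5 8 12 2)(3 6 7 11)|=20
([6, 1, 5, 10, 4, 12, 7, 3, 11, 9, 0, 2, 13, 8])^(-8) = (0 7 10 6 3)(2 8 12)(5 11 13)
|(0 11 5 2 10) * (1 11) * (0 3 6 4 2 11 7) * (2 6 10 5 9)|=|(0 1 7)(2 5 11 9)(3 10)(4 6)|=12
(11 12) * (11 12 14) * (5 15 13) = [0, 1, 2, 3, 4, 15, 6, 7, 8, 9, 10, 14, 12, 5, 11, 13] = (5 15 13)(11 14)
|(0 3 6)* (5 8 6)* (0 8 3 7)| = 2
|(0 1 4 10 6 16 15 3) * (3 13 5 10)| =|(0 1 4 3)(5 10 6 16 15 13)| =12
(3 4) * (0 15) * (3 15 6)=[6, 1, 2, 4, 15, 5, 3, 7, 8, 9, 10, 11, 12, 13, 14, 0]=(0 6 3 4 15)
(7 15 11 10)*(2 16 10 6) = (2 16 10 7 15 11 6) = [0, 1, 16, 3, 4, 5, 2, 15, 8, 9, 7, 6, 12, 13, 14, 11, 10]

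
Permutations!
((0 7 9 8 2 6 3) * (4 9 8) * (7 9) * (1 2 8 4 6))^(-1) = ((0 9 6 3)(1 2)(4 7))^(-1) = (0 3 6 9)(1 2)(4 7)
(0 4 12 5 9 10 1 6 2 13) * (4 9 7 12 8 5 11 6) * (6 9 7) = (0 7 12 11 9 10 1 4 8 5 6 2 13) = [7, 4, 13, 3, 8, 6, 2, 12, 5, 10, 1, 9, 11, 0]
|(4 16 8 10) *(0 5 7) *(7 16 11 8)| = 4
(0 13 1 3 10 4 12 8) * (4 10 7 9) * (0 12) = (0 13 1 3 7 9 4)(8 12) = [13, 3, 2, 7, 0, 5, 6, 9, 12, 4, 10, 11, 8, 1]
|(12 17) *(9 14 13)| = |(9 14 13)(12 17)| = 6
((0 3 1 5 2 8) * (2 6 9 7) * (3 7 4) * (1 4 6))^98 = (9)(0 2)(7 8)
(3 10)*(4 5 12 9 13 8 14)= [0, 1, 2, 10, 5, 12, 6, 7, 14, 13, 3, 11, 9, 8, 4]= (3 10)(4 5 12 9 13 8 14)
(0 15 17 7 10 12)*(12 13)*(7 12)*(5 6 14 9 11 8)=(0 15 17 12)(5 6 14 9 11 8)(7 10 13)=[15, 1, 2, 3, 4, 6, 14, 10, 5, 11, 13, 8, 0, 7, 9, 17, 16, 12]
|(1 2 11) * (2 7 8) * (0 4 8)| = |(0 4 8 2 11 1 7)| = 7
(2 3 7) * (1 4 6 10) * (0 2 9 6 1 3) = (0 2)(1 4)(3 7 9 6 10) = [2, 4, 0, 7, 1, 5, 10, 9, 8, 6, 3]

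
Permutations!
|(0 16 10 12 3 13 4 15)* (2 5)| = |(0 16 10 12 3 13 4 15)(2 5)| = 8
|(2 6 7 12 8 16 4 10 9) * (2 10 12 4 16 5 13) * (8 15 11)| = |(16)(2 6 7 4 12 15 11 8 5 13)(9 10)| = 10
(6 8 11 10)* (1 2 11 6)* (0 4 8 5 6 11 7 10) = [4, 2, 7, 3, 8, 6, 5, 10, 11, 9, 1, 0] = (0 4 8 11)(1 2 7 10)(5 6)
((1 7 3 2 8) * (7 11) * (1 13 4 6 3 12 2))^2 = ((1 11 7 12 2 8 13 4 6 3))^2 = (1 7 2 13 6)(3 11 12 8 4)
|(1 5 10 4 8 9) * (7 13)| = |(1 5 10 4 8 9)(7 13)| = 6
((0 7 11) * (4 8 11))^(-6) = ((0 7 4 8 11))^(-6) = (0 11 8 4 7)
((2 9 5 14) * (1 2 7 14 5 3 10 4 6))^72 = ((1 2 9 3 10 4 6)(7 14))^72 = (14)(1 9 10 6 2 3 4)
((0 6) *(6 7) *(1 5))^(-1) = (0 6 7)(1 5)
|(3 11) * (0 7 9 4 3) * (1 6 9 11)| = 15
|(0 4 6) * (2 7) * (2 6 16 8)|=7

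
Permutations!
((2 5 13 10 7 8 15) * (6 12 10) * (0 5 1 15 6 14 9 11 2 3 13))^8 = ((0 5)(1 15 3 13 14 9 11 2)(6 12 10 7 8))^8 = (15)(6 7 12 8 10)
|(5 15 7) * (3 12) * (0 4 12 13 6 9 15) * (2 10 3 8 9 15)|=13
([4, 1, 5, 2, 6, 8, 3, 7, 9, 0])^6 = (0 8 2 6)(3 4 9 5)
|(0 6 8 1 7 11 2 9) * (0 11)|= |(0 6 8 1 7)(2 9 11)|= 15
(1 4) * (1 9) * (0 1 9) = (9)(0 1 4) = [1, 4, 2, 3, 0, 5, 6, 7, 8, 9]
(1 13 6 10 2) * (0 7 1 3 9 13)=(0 7 1)(2 3 9 13 6 10)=[7, 0, 3, 9, 4, 5, 10, 1, 8, 13, 2, 11, 12, 6]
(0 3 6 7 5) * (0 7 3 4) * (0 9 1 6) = (0 4 9 1 6 3)(5 7) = [4, 6, 2, 0, 9, 7, 3, 5, 8, 1]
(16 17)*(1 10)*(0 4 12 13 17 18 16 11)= (0 4 12 13 17 11)(1 10)(16 18)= [4, 10, 2, 3, 12, 5, 6, 7, 8, 9, 1, 0, 13, 17, 14, 15, 18, 11, 16]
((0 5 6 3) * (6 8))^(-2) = (0 6 5 3 8)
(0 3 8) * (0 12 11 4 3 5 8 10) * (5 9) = (0 9 5 8 12 11 4 3 10) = [9, 1, 2, 10, 3, 8, 6, 7, 12, 5, 0, 4, 11]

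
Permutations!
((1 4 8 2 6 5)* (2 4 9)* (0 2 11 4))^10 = (0 2 6 5 1 9 11 4 8)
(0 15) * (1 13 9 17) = (0 15)(1 13 9 17) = [15, 13, 2, 3, 4, 5, 6, 7, 8, 17, 10, 11, 12, 9, 14, 0, 16, 1]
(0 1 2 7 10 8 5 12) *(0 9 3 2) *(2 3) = (0 1)(2 7 10 8 5 12 9) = [1, 0, 7, 3, 4, 12, 6, 10, 5, 2, 8, 11, 9]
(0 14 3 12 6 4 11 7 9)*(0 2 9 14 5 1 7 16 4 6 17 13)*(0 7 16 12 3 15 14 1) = (0 5)(1 16 4 11 12 17 13 7)(2 9)(14 15) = [5, 16, 9, 3, 11, 0, 6, 1, 8, 2, 10, 12, 17, 7, 15, 14, 4, 13]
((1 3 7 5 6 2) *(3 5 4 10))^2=((1 5 6 2)(3 7 4 10))^2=(1 6)(2 5)(3 4)(7 10)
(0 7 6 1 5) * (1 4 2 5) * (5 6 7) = (7)(0 5)(2 6 4) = [5, 1, 6, 3, 2, 0, 4, 7]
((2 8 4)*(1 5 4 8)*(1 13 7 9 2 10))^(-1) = (1 10 4 5)(2 9 7 13)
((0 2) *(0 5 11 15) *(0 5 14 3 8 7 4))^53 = (0 8 2 7 14 4 3)(5 15 11)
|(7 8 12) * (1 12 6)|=|(1 12 7 8 6)|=5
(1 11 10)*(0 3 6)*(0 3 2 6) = [2, 11, 6, 0, 4, 5, 3, 7, 8, 9, 1, 10] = (0 2 6 3)(1 11 10)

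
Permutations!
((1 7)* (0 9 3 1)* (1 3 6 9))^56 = ((0 1 7)(6 9))^56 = (9)(0 7 1)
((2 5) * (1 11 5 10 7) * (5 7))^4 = (1 11 7)(2 10 5)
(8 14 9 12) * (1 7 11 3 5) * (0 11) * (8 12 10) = (0 11 3 5 1 7)(8 14 9 10) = [11, 7, 2, 5, 4, 1, 6, 0, 14, 10, 8, 3, 12, 13, 9]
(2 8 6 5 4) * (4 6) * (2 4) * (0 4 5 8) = (0 4 5 6 8 2) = [4, 1, 0, 3, 5, 6, 8, 7, 2]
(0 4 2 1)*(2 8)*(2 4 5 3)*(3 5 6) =(0 6 3 2 1)(4 8) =[6, 0, 1, 2, 8, 5, 3, 7, 4]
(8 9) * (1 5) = (1 5)(8 9) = [0, 5, 2, 3, 4, 1, 6, 7, 9, 8]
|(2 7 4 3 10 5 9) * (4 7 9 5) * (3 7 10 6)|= 6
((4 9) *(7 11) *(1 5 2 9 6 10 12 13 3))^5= ((1 5 2 9 4 6 10 12 13 3)(7 11))^5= (1 6)(2 12)(3 4)(5 10)(7 11)(9 13)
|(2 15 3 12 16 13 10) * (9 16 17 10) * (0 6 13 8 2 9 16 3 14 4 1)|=|(0 6 13 16 8 2 15 14 4 1)(3 12 17 10 9)|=10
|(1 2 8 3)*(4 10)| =4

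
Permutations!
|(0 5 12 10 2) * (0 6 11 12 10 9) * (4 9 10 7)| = 5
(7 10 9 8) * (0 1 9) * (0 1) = (1 9 8 7 10) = [0, 9, 2, 3, 4, 5, 6, 10, 7, 8, 1]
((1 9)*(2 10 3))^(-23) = (1 9)(2 10 3) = ((1 9)(2 10 3))^(-23)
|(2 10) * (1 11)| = 2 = |(1 11)(2 10)|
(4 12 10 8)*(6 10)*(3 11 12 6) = (3 11 12)(4 6 10 8) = [0, 1, 2, 11, 6, 5, 10, 7, 4, 9, 8, 12, 3]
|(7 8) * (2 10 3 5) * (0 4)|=|(0 4)(2 10 3 5)(7 8)|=4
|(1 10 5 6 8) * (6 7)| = |(1 10 5 7 6 8)| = 6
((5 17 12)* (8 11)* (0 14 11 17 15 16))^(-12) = (0 5 8)(11 16 12)(14 15 17)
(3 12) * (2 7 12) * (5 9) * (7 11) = [0, 1, 11, 2, 4, 9, 6, 12, 8, 5, 10, 7, 3] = (2 11 7 12 3)(5 9)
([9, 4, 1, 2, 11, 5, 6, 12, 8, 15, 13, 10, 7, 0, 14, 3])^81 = [9, 4, 1, 2, 11, 5, 6, 12, 8, 15, 13, 10, 7, 0, 14, 3]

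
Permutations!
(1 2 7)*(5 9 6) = [0, 2, 7, 3, 4, 9, 5, 1, 8, 6] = (1 2 7)(5 9 6)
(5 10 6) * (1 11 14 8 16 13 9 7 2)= (1 11 14 8 16 13 9 7 2)(5 10 6)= [0, 11, 1, 3, 4, 10, 5, 2, 16, 7, 6, 14, 12, 9, 8, 15, 13]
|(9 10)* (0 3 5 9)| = 5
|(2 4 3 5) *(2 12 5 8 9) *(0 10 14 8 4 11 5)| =18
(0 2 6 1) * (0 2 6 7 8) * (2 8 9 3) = (0 6 1 8)(2 7 9 3) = [6, 8, 7, 2, 4, 5, 1, 9, 0, 3]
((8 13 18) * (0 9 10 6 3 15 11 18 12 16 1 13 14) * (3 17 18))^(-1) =(0 14 8 18 17 6 10 9)(1 16 12 13)(3 11 15)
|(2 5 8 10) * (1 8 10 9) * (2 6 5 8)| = |(1 2 8 9)(5 10 6)| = 12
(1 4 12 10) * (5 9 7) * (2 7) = [0, 4, 7, 3, 12, 9, 6, 5, 8, 2, 1, 11, 10] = (1 4 12 10)(2 7 5 9)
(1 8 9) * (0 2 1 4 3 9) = (0 2 1 8)(3 9 4) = [2, 8, 1, 9, 3, 5, 6, 7, 0, 4]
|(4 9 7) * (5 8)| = |(4 9 7)(5 8)| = 6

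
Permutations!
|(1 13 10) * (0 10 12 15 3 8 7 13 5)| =12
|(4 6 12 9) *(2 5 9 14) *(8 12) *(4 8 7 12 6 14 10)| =|(2 5 9 8 6 7 12 10 4 14)| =10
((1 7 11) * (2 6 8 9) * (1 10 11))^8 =((1 7)(2 6 8 9)(10 11))^8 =(11)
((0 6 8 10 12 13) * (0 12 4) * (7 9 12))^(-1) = (0 4 10 8 6)(7 13 12 9)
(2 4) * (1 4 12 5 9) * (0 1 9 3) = [1, 4, 12, 0, 2, 3, 6, 7, 8, 9, 10, 11, 5] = (0 1 4 2 12 5 3)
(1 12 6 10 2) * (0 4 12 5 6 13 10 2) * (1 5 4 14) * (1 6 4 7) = [14, 7, 5, 3, 12, 4, 2, 1, 8, 9, 0, 11, 13, 10, 6] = (0 14 6 2 5 4 12 13 10)(1 7)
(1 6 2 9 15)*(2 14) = (1 6 14 2 9 15) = [0, 6, 9, 3, 4, 5, 14, 7, 8, 15, 10, 11, 12, 13, 2, 1]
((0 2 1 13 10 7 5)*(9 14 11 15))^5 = ((0 2 1 13 10 7 5)(9 14 11 15))^5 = (0 7 13 2 5 10 1)(9 14 11 15)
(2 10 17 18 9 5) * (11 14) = (2 10 17 18 9 5)(11 14) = [0, 1, 10, 3, 4, 2, 6, 7, 8, 5, 17, 14, 12, 13, 11, 15, 16, 18, 9]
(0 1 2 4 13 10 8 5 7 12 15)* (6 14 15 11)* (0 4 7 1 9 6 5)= [9, 2, 7, 3, 13, 1, 14, 12, 0, 6, 8, 5, 11, 10, 15, 4]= (0 9 6 14 15 4 13 10 8)(1 2 7 12 11 5)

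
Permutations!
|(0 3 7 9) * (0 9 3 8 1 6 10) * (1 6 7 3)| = 4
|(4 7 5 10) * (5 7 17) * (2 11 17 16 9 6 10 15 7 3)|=35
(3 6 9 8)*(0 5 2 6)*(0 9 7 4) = (0 5 2 6 7 4)(3 9 8) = [5, 1, 6, 9, 0, 2, 7, 4, 3, 8]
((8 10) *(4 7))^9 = ((4 7)(8 10))^9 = (4 7)(8 10)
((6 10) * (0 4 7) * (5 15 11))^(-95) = (0 4 7)(5 15 11)(6 10)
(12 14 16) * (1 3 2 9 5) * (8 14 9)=(1 3 2 8 14 16 12 9 5)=[0, 3, 8, 2, 4, 1, 6, 7, 14, 5, 10, 11, 9, 13, 16, 15, 12]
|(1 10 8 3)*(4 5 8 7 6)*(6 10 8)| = 6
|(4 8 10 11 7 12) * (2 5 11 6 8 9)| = 21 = |(2 5 11 7 12 4 9)(6 8 10)|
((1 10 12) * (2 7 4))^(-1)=(1 12 10)(2 4 7)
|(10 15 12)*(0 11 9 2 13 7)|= 6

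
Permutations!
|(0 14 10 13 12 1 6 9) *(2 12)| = 9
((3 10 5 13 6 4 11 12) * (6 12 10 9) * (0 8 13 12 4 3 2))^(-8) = (0 8 13 4 11 10 5 12 2)(3 9 6)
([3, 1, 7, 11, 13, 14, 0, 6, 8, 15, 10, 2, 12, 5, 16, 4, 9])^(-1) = (0 6 7 2 11 3)(4 15 9 16 14 5 13)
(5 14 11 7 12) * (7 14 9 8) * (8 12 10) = (5 9 12)(7 10 8)(11 14) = [0, 1, 2, 3, 4, 9, 6, 10, 7, 12, 8, 14, 5, 13, 11]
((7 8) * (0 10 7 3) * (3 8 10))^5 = (0 3)(7 10)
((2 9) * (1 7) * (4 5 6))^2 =(9)(4 6 5)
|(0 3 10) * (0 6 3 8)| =|(0 8)(3 10 6)| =6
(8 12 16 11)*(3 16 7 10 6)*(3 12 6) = [0, 1, 2, 16, 4, 5, 12, 10, 6, 9, 3, 8, 7, 13, 14, 15, 11] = (3 16 11 8 6 12 7 10)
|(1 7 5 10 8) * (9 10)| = 6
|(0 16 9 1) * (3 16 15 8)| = |(0 15 8 3 16 9 1)| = 7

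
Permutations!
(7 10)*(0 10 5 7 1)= (0 10 1)(5 7)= [10, 0, 2, 3, 4, 7, 6, 5, 8, 9, 1]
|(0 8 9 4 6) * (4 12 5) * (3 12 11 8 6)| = |(0 6)(3 12 5 4)(8 9 11)| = 12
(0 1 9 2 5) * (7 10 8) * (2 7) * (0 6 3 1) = (1 9 7 10 8 2 5 6 3) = [0, 9, 5, 1, 4, 6, 3, 10, 2, 7, 8]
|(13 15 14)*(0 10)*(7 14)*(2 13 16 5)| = |(0 10)(2 13 15 7 14 16 5)| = 14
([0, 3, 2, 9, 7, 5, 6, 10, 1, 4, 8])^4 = (1 7 3 10 9 8 4)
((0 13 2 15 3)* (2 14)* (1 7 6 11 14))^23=(0 7 14 3 1 11 15 13 6 2)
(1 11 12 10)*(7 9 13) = (1 11 12 10)(7 9 13) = [0, 11, 2, 3, 4, 5, 6, 9, 8, 13, 1, 12, 10, 7]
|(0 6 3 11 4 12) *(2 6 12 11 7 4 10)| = 14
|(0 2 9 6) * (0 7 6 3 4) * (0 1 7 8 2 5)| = 8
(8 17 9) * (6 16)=(6 16)(8 17 9)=[0, 1, 2, 3, 4, 5, 16, 7, 17, 8, 10, 11, 12, 13, 14, 15, 6, 9]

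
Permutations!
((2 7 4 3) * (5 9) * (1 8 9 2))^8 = ((1 8 9 5 2 7 4 3))^8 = (9)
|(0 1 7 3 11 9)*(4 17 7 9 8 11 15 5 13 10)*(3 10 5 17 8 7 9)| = 30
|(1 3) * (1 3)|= |(3)|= 1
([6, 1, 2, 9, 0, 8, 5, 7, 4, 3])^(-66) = [4, 1, 2, 3, 8, 6, 0, 7, 5, 9]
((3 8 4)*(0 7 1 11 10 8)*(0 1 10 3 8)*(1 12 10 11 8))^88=(0 12 11)(1 8 4)(3 7 10)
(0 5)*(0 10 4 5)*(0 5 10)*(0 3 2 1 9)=(0 5 3 2 1 9)(4 10)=[5, 9, 1, 2, 10, 3, 6, 7, 8, 0, 4]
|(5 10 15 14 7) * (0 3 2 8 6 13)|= 30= |(0 3 2 8 6 13)(5 10 15 14 7)|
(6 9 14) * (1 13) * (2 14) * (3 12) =[0, 13, 14, 12, 4, 5, 9, 7, 8, 2, 10, 11, 3, 1, 6] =(1 13)(2 14 6 9)(3 12)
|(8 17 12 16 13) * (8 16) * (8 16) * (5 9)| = |(5 9)(8 17 12 16 13)| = 10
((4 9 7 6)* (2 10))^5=((2 10)(4 9 7 6))^5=(2 10)(4 9 7 6)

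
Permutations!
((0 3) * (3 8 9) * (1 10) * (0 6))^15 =((0 8 9 3 6)(1 10))^15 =(1 10)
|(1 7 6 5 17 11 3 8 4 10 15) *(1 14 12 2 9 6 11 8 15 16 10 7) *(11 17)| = 36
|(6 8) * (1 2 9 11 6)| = 6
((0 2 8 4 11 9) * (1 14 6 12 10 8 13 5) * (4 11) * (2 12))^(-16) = ((0 12 10 8 11 9)(1 14 6 2 13 5))^(-16) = (0 10 11)(1 6 13)(2 5 14)(8 9 12)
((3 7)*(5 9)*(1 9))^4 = ((1 9 5)(3 7))^4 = (1 9 5)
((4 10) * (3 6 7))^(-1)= ((3 6 7)(4 10))^(-1)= (3 7 6)(4 10)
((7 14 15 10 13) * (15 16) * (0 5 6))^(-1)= (0 6 5)(7 13 10 15 16 14)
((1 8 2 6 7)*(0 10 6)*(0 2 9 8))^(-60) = (10)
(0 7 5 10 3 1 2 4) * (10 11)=[7, 2, 4, 1, 0, 11, 6, 5, 8, 9, 3, 10]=(0 7 5 11 10 3 1 2 4)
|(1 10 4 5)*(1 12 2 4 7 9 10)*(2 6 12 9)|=|(2 4 5 9 10 7)(6 12)|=6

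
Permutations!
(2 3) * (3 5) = (2 5 3) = [0, 1, 5, 2, 4, 3]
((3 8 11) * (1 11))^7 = (1 8 3 11)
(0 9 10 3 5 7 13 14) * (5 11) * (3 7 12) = [9, 1, 2, 11, 4, 12, 6, 13, 8, 10, 7, 5, 3, 14, 0] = (0 9 10 7 13 14)(3 11 5 12)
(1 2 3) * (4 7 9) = [0, 2, 3, 1, 7, 5, 6, 9, 8, 4] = (1 2 3)(4 7 9)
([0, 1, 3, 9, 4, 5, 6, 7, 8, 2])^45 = [0, 1, 2, 3, 4, 5, 6, 7, 8, 9]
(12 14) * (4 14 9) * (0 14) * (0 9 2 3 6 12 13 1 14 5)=(0 5)(1 14 13)(2 3 6 12)(4 9)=[5, 14, 3, 6, 9, 0, 12, 7, 8, 4, 10, 11, 2, 1, 13]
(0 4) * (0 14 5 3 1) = (0 4 14 5 3 1) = [4, 0, 2, 1, 14, 3, 6, 7, 8, 9, 10, 11, 12, 13, 5]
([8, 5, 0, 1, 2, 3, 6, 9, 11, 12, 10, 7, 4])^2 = (0 11 9 4)(1 3 5)(2 8 7 12)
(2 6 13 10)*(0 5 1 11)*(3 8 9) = (0 5 1 11)(2 6 13 10)(3 8 9) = [5, 11, 6, 8, 4, 1, 13, 7, 9, 3, 2, 0, 12, 10]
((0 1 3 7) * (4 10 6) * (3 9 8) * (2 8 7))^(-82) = (0 9)(1 7)(2 3 8)(4 6 10)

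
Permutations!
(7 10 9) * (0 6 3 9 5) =(0 6 3 9 7 10 5) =[6, 1, 2, 9, 4, 0, 3, 10, 8, 7, 5]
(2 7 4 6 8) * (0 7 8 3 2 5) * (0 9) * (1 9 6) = (0 7 4 1 9)(2 8 5 6 3) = [7, 9, 8, 2, 1, 6, 3, 4, 5, 0]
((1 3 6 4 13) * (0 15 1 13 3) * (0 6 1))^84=((0 15)(1 6 4 3))^84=(15)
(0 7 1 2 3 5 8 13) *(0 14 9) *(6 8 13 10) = (0 7 1 2 3 5 13 14 9)(6 8 10) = [7, 2, 3, 5, 4, 13, 8, 1, 10, 0, 6, 11, 12, 14, 9]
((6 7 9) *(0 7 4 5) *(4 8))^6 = ((0 7 9 6 8 4 5))^6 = (0 5 4 8 6 9 7)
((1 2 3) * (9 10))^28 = ((1 2 3)(9 10))^28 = (10)(1 2 3)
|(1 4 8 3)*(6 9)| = 4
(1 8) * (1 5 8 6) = (1 6)(5 8) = [0, 6, 2, 3, 4, 8, 1, 7, 5]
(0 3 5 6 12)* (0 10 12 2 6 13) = (0 3 5 13)(2 6)(10 12) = [3, 1, 6, 5, 4, 13, 2, 7, 8, 9, 12, 11, 10, 0]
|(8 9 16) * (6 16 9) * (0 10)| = |(0 10)(6 16 8)| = 6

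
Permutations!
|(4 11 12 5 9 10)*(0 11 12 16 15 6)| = 5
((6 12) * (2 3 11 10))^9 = (2 3 11 10)(6 12)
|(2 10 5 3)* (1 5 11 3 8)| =12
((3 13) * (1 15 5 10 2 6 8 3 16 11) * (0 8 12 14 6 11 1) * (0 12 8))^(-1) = ((1 15 5 10 2 11 12 14 6 8 3 13 16))^(-1) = (1 16 13 3 8 6 14 12 11 2 10 5 15)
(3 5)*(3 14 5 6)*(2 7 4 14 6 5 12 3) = (2 7 4 14 12 3 5 6) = [0, 1, 7, 5, 14, 6, 2, 4, 8, 9, 10, 11, 3, 13, 12]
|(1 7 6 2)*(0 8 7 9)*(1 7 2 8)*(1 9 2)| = 10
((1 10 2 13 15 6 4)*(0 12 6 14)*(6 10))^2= (0 10 13 14 12 2 15)(1 4 6)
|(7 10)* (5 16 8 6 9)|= 10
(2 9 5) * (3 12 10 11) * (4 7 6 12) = (2 9 5)(3 4 7 6 12 10 11) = [0, 1, 9, 4, 7, 2, 12, 6, 8, 5, 11, 3, 10]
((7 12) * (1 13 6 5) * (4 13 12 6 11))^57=(13)(1 7 5 12 6)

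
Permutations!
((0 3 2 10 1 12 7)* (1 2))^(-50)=(12)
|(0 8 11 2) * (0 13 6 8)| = 5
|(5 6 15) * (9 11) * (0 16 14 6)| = |(0 16 14 6 15 5)(9 11)| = 6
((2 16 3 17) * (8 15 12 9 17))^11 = (2 8 9 16 15 17 3 12)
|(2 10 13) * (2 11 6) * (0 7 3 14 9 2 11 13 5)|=8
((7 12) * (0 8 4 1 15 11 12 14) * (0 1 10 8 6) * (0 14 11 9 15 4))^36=((0 6 14 1 4 10 8)(7 11 12)(9 15))^36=(15)(0 6 14 1 4 10 8)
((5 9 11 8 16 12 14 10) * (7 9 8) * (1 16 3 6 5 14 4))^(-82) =((1 16 12 4)(3 6 5 8)(7 9 11)(10 14))^(-82) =(1 12)(3 5)(4 16)(6 8)(7 11 9)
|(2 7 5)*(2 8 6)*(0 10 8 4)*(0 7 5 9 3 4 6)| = |(0 10 8)(2 5 6)(3 4 7 9)| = 12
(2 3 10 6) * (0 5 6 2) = (0 5 6)(2 3 10) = [5, 1, 3, 10, 4, 6, 0, 7, 8, 9, 2]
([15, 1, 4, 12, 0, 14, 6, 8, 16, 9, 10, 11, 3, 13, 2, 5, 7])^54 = [0, 1, 2, 3, 4, 5, 6, 7, 8, 9, 10, 11, 12, 13, 14, 15, 16]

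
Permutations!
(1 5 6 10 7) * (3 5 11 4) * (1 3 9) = (1 11 4 9)(3 5 6 10 7) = [0, 11, 2, 5, 9, 6, 10, 3, 8, 1, 7, 4]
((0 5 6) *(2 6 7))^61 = (0 5 7 2 6)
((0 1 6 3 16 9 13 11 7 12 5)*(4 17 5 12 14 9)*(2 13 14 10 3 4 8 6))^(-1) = (0 5 17 4 6 8 16 3 10 7 11 13 2 1)(9 14)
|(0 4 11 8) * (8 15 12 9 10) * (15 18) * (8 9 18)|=12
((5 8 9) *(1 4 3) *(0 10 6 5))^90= ((0 10 6 5 8 9)(1 4 3))^90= (10)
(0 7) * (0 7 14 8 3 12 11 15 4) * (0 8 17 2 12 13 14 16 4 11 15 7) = (0 16 4 8 3 13 14 17 2 12 15 11 7) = [16, 1, 12, 13, 8, 5, 6, 0, 3, 9, 10, 7, 15, 14, 17, 11, 4, 2]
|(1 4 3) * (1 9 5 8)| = 6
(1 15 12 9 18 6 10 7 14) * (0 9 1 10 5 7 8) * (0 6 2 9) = (1 15 12)(2 9 18)(5 7 14 10 8 6) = [0, 15, 9, 3, 4, 7, 5, 14, 6, 18, 8, 11, 1, 13, 10, 12, 16, 17, 2]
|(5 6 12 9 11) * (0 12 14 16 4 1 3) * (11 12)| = 18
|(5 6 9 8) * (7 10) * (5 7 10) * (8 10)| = |(5 6 9 10 8 7)| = 6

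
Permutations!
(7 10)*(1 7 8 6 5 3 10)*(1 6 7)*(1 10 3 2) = [0, 10, 1, 3, 4, 2, 5, 6, 7, 9, 8] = (1 10 8 7 6 5 2)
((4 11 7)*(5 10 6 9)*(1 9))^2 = ((1 9 5 10 6)(4 11 7))^2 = (1 5 6 9 10)(4 7 11)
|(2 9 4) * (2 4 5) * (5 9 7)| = 3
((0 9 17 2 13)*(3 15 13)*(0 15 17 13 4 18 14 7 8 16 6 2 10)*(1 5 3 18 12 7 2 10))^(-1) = (0 10 6 16 8 7 12 4 15 13 9)(1 17 3 5)(2 14 18)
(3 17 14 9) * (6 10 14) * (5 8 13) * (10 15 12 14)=(3 17 6 15 12 14 9)(5 8 13)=[0, 1, 2, 17, 4, 8, 15, 7, 13, 3, 10, 11, 14, 5, 9, 12, 16, 6]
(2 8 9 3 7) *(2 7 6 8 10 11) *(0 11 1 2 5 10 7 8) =(0 11 5 10 1 2 7 8 9 3 6) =[11, 2, 7, 6, 4, 10, 0, 8, 9, 3, 1, 5]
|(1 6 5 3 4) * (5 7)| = 6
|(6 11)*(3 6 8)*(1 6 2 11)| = |(1 6)(2 11 8 3)| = 4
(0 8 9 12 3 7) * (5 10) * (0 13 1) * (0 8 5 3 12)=[5, 8, 2, 7, 4, 10, 6, 13, 9, 0, 3, 11, 12, 1]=(0 5 10 3 7 13 1 8 9)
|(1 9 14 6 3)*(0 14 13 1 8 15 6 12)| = 12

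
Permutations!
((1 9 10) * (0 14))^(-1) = (0 14)(1 10 9)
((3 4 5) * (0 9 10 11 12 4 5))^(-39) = (0 11)(3 5)(4 10)(9 12)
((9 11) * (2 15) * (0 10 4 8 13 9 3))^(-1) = (0 3 11 9 13 8 4 10)(2 15) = ((0 10 4 8 13 9 11 3)(2 15))^(-1)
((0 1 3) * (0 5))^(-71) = (0 1 3 5)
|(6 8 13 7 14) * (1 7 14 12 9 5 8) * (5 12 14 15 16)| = 20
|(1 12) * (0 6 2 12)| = |(0 6 2 12 1)| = 5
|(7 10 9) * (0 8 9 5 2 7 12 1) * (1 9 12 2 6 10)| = 21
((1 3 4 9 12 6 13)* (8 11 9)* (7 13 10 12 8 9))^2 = (1 4 8 7)(3 9 11 13)(6 12 10)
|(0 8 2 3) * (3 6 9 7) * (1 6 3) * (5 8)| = 20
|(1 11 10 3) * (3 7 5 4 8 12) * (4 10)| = |(1 11 4 8 12 3)(5 10 7)| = 6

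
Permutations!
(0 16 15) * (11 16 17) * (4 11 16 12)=(0 17 16 15)(4 11 12)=[17, 1, 2, 3, 11, 5, 6, 7, 8, 9, 10, 12, 4, 13, 14, 0, 15, 16]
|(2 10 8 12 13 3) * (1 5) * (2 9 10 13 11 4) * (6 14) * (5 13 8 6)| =|(1 13 3 9 10 6 14 5)(2 8 12 11 4)| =40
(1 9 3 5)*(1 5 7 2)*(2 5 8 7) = [0, 9, 1, 2, 4, 8, 6, 5, 7, 3] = (1 9 3 2)(5 8 7)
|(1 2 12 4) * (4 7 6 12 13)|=12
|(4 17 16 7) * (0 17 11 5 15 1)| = |(0 17 16 7 4 11 5 15 1)| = 9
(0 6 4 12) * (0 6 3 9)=(0 3 9)(4 12 6)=[3, 1, 2, 9, 12, 5, 4, 7, 8, 0, 10, 11, 6]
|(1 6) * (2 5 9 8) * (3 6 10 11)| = 20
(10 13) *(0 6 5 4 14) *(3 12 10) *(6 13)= (0 13 3 12 10 6 5 4 14)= [13, 1, 2, 12, 14, 4, 5, 7, 8, 9, 6, 11, 10, 3, 0]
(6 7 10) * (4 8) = (4 8)(6 7 10) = [0, 1, 2, 3, 8, 5, 7, 10, 4, 9, 6]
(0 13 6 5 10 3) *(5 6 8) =(0 13 8 5 10 3) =[13, 1, 2, 0, 4, 10, 6, 7, 5, 9, 3, 11, 12, 8]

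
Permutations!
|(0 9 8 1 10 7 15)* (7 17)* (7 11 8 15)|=15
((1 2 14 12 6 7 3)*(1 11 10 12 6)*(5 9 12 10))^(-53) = ((1 2 14 6 7 3 11 5 9 12))^(-53) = (1 5 7 2 9 3 14 12 11 6)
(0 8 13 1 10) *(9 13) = (0 8 9 13 1 10) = [8, 10, 2, 3, 4, 5, 6, 7, 9, 13, 0, 11, 12, 1]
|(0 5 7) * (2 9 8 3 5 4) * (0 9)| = |(0 4 2)(3 5 7 9 8)| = 15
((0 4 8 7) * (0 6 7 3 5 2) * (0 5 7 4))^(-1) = ((2 5)(3 7 6 4 8))^(-1) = (2 5)(3 8 4 6 7)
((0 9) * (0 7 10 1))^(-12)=(0 10 9 1 7)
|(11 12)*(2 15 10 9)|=4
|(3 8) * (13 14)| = 2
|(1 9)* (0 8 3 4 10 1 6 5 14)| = |(0 8 3 4 10 1 9 6 5 14)| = 10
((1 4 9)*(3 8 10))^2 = ((1 4 9)(3 8 10))^2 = (1 9 4)(3 10 8)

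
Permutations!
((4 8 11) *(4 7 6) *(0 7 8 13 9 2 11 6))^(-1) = ((0 7)(2 11 8 6 4 13 9))^(-1) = (0 7)(2 9 13 4 6 8 11)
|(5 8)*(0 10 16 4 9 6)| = 6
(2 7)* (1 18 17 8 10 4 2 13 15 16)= [0, 18, 7, 3, 2, 5, 6, 13, 10, 9, 4, 11, 12, 15, 14, 16, 1, 8, 17]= (1 18 17 8 10 4 2 7 13 15 16)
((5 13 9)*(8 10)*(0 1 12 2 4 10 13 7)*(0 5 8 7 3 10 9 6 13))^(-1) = (0 8 9 4 2 12 1)(3 5 7 10)(6 13)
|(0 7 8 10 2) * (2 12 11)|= |(0 7 8 10 12 11 2)|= 7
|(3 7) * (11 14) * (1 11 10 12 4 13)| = 14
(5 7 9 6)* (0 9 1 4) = (0 9 6 5 7 1 4) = [9, 4, 2, 3, 0, 7, 5, 1, 8, 6]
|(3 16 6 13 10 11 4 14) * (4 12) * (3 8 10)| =12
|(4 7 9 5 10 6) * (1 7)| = 7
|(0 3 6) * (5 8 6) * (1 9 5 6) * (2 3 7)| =20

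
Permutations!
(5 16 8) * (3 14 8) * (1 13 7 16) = [0, 13, 2, 14, 4, 1, 6, 16, 5, 9, 10, 11, 12, 7, 8, 15, 3] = (1 13 7 16 3 14 8 5)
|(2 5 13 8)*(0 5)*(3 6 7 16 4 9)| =|(0 5 13 8 2)(3 6 7 16 4 9)| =30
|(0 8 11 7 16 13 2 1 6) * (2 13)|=|(0 8 11 7 16 2 1 6)|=8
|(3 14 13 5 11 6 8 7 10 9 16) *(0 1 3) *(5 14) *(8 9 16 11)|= |(0 1 3 5 8 7 10 16)(6 9 11)(13 14)|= 24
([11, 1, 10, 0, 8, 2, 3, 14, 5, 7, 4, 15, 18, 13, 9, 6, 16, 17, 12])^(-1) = [3, 1, 5, 6, 10, 8, 15, 9, 4, 14, 2, 0, 18, 13, 7, 11, 16, 17, 12]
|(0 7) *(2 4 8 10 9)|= 10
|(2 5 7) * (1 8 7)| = |(1 8 7 2 5)| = 5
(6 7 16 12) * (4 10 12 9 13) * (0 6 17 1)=(0 6 7 16 9 13 4 10 12 17 1)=[6, 0, 2, 3, 10, 5, 7, 16, 8, 13, 12, 11, 17, 4, 14, 15, 9, 1]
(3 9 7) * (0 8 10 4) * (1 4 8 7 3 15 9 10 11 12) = (0 7 15 9 3 10 8 11 12 1 4) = [7, 4, 2, 10, 0, 5, 6, 15, 11, 3, 8, 12, 1, 13, 14, 9]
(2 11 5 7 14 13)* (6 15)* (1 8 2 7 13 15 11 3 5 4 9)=(1 8 2 3 5 13 7 14 15 6 11 4 9)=[0, 8, 3, 5, 9, 13, 11, 14, 2, 1, 10, 4, 12, 7, 15, 6]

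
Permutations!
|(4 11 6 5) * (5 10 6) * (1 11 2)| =|(1 11 5 4 2)(6 10)| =10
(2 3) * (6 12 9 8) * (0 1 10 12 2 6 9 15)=[1, 10, 3, 6, 4, 5, 2, 7, 9, 8, 12, 11, 15, 13, 14, 0]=(0 1 10 12 15)(2 3 6)(8 9)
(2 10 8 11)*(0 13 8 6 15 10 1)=(0 13 8 11 2 1)(6 15 10)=[13, 0, 1, 3, 4, 5, 15, 7, 11, 9, 6, 2, 12, 8, 14, 10]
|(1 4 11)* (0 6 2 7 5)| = 15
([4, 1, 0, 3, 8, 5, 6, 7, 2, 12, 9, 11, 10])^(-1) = (0 2 8 4)(9 10 12)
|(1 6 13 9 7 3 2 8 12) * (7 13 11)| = 8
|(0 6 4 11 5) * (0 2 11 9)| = |(0 6 4 9)(2 11 5)| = 12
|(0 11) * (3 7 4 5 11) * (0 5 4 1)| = 4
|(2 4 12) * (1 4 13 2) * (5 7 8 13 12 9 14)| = |(1 4 9 14 5 7 8 13 2 12)| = 10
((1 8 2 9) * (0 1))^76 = (0 1 8 2 9)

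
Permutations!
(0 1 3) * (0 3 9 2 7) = (0 1 9 2 7) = [1, 9, 7, 3, 4, 5, 6, 0, 8, 2]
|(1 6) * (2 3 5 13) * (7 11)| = |(1 6)(2 3 5 13)(7 11)| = 4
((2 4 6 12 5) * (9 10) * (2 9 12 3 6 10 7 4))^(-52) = (4 12 9)(5 7 10)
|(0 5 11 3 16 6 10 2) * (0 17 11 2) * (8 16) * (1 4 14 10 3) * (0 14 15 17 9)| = |(0 5 2 9)(1 4 15 17 11)(3 8 16 6)(10 14)| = 20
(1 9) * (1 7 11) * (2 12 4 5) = (1 9 7 11)(2 12 4 5) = [0, 9, 12, 3, 5, 2, 6, 11, 8, 7, 10, 1, 4]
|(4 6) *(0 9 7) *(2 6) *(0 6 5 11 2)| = 15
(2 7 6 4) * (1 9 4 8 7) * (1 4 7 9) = [0, 1, 4, 3, 2, 5, 8, 6, 9, 7] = (2 4)(6 8 9 7)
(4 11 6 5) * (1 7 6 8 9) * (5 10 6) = (1 7 5 4 11 8 9)(6 10) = [0, 7, 2, 3, 11, 4, 10, 5, 9, 1, 6, 8]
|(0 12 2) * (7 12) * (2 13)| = |(0 7 12 13 2)| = 5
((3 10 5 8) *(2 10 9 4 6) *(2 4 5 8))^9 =((2 10 8 3 9 5)(4 6))^9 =(2 3)(4 6)(5 8)(9 10)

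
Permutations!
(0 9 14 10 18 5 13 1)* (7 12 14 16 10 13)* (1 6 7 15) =(0 9 16 10 18 5 15 1)(6 7 12 14 13) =[9, 0, 2, 3, 4, 15, 7, 12, 8, 16, 18, 11, 14, 6, 13, 1, 10, 17, 5]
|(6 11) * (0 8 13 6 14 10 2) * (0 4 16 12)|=|(0 8 13 6 11 14 10 2 4 16 12)|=11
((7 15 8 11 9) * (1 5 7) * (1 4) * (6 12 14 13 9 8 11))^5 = (1 8 9 15 14 5 6 4 11 13 7 12)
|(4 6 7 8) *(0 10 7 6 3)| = 6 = |(0 10 7 8 4 3)|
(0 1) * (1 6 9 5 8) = (0 6 9 5 8 1) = [6, 0, 2, 3, 4, 8, 9, 7, 1, 5]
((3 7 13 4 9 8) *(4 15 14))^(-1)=((3 7 13 15 14 4 9 8))^(-1)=(3 8 9 4 14 15 13 7)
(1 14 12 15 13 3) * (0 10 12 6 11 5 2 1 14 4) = (0 10 12 15 13 3 14 6 11 5 2 1 4) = [10, 4, 1, 14, 0, 2, 11, 7, 8, 9, 12, 5, 15, 3, 6, 13]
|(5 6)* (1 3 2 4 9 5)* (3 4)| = |(1 4 9 5 6)(2 3)| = 10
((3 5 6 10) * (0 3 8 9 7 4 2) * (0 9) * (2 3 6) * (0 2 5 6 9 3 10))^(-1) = ((0 9 7 4 10 8 2 3 6))^(-1) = (0 6 3 2 8 10 4 7 9)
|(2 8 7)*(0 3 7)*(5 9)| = 10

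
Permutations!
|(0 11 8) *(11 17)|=|(0 17 11 8)|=4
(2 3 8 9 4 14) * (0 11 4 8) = (0 11 4 14 2 3)(8 9) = [11, 1, 3, 0, 14, 5, 6, 7, 9, 8, 10, 4, 12, 13, 2]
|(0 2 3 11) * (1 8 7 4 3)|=|(0 2 1 8 7 4 3 11)|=8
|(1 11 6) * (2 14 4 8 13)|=15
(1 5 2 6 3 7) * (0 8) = (0 8)(1 5 2 6 3 7) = [8, 5, 6, 7, 4, 2, 3, 1, 0]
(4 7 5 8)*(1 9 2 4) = [0, 9, 4, 3, 7, 8, 6, 5, 1, 2] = (1 9 2 4 7 5 8)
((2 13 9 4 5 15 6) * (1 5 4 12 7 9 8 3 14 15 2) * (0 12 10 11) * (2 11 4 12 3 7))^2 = ((0 3 14 15 6 1 5 11)(2 13 8 7 9 10 4 12))^2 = (0 14 6 5)(1 11 3 15)(2 8 9 4)(7 10 12 13)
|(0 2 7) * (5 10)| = 6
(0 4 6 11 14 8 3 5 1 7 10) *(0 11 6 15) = (0 4 15)(1 7 10 11 14 8 3 5) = [4, 7, 2, 5, 15, 1, 6, 10, 3, 9, 11, 14, 12, 13, 8, 0]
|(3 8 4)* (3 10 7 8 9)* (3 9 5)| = |(3 5)(4 10 7 8)| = 4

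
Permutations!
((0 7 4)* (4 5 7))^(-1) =(0 4)(5 7)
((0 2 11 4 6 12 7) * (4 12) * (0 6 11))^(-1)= (0 2)(4 6 7 12 11)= ((0 2)(4 11 12 7 6))^(-1)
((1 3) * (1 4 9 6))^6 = ((1 3 4 9 6))^6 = (1 3 4 9 6)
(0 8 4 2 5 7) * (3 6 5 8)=[3, 1, 8, 6, 2, 7, 5, 0, 4]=(0 3 6 5 7)(2 8 4)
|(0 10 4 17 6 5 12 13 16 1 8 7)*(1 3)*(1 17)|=|(0 10 4 1 8 7)(3 17 6 5 12 13 16)|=42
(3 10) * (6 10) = (3 6 10) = [0, 1, 2, 6, 4, 5, 10, 7, 8, 9, 3]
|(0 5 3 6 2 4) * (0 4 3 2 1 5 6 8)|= 7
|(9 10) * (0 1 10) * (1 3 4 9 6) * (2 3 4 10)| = |(0 4 9)(1 2 3 10 6)| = 15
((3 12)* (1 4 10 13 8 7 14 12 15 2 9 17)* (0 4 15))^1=(0 4 10 13 8 7 14 12 3)(1 15 2 9 17)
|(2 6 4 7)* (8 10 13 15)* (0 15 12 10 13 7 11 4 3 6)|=8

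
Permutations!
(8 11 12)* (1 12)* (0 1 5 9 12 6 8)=(0 1 6 8 11 5 9 12)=[1, 6, 2, 3, 4, 9, 8, 7, 11, 12, 10, 5, 0]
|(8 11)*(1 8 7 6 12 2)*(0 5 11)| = 9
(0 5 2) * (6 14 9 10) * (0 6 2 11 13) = (0 5 11 13)(2 6 14 9 10) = [5, 1, 6, 3, 4, 11, 14, 7, 8, 10, 2, 13, 12, 0, 9]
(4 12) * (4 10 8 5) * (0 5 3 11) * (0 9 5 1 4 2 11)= [1, 4, 11, 0, 12, 2, 6, 7, 3, 5, 8, 9, 10]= (0 1 4 12 10 8 3)(2 11 9 5)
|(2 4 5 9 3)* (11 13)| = |(2 4 5 9 3)(11 13)| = 10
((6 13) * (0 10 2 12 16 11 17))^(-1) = (0 17 11 16 12 2 10)(6 13)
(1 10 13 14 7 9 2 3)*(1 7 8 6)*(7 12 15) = (1 10 13 14 8 6)(2 3 12 15 7 9) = [0, 10, 3, 12, 4, 5, 1, 9, 6, 2, 13, 11, 15, 14, 8, 7]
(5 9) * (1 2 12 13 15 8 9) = (1 2 12 13 15 8 9 5) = [0, 2, 12, 3, 4, 1, 6, 7, 9, 5, 10, 11, 13, 15, 14, 8]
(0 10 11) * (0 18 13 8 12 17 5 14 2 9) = (0 10 11 18 13 8 12 17 5 14 2 9) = [10, 1, 9, 3, 4, 14, 6, 7, 12, 0, 11, 18, 17, 8, 2, 15, 16, 5, 13]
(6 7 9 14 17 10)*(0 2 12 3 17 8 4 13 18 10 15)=(0 2 12 3 17 15)(4 13 18 10 6 7 9 14 8)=[2, 1, 12, 17, 13, 5, 7, 9, 4, 14, 6, 11, 3, 18, 8, 0, 16, 15, 10]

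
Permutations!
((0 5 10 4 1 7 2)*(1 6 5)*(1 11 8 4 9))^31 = ((0 11 8 4 6 5 10 9 1 7 2))^31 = (0 7 9 5 4 11 2 1 10 6 8)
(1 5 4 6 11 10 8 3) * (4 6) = [0, 5, 2, 1, 4, 6, 11, 7, 3, 9, 8, 10] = (1 5 6 11 10 8 3)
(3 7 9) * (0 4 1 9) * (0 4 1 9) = (0 1)(3 7 4 9) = [1, 0, 2, 7, 9, 5, 6, 4, 8, 3]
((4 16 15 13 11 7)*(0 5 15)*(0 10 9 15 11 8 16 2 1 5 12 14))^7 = ((0 12 14)(1 5 11 7 4 2)(8 16 10 9 15 13))^7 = (0 12 14)(1 5 11 7 4 2)(8 16 10 9 15 13)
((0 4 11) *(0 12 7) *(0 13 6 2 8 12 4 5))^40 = ((0 5)(2 8 12 7 13 6)(4 11))^40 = (2 13 12)(6 7 8)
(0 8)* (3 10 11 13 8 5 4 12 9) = [5, 1, 2, 10, 12, 4, 6, 7, 0, 3, 11, 13, 9, 8] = (0 5 4 12 9 3 10 11 13 8)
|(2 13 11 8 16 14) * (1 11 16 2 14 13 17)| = 10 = |(1 11 8 2 17)(13 16)|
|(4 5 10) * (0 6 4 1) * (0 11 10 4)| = 6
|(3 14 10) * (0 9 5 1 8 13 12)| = 21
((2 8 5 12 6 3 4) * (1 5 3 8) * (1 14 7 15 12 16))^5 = ((1 5 16)(2 14 7 15 12 6 8 3 4))^5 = (1 16 5)(2 6 14 8 7 3 15 4 12)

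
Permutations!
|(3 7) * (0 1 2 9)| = 4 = |(0 1 2 9)(3 7)|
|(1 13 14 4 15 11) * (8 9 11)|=|(1 13 14 4 15 8 9 11)|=8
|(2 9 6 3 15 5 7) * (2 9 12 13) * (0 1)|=6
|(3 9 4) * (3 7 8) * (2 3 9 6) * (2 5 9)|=8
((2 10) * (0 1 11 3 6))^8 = (0 3 1 6 11)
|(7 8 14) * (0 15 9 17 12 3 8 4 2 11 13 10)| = 14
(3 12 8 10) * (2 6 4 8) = (2 6 4 8 10 3 12) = [0, 1, 6, 12, 8, 5, 4, 7, 10, 9, 3, 11, 2]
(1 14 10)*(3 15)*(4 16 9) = (1 14 10)(3 15)(4 16 9) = [0, 14, 2, 15, 16, 5, 6, 7, 8, 4, 1, 11, 12, 13, 10, 3, 9]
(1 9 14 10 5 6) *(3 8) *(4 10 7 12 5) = (1 9 14 7 12 5 6)(3 8)(4 10) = [0, 9, 2, 8, 10, 6, 1, 12, 3, 14, 4, 11, 5, 13, 7]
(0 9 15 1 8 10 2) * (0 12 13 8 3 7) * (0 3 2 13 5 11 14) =(0 9 15 1 2 12 5 11 14)(3 7)(8 10 13) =[9, 2, 12, 7, 4, 11, 6, 3, 10, 15, 13, 14, 5, 8, 0, 1]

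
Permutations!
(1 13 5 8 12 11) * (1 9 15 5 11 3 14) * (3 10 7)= (1 13 11 9 15 5 8 12 10 7 3 14)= [0, 13, 2, 14, 4, 8, 6, 3, 12, 15, 7, 9, 10, 11, 1, 5]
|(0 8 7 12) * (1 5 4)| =12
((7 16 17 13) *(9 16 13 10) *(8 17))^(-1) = (7 13)(8 16 9 10 17)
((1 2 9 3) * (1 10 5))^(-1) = (1 5 10 3 9 2)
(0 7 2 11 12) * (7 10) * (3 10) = (0 3 10 7 2 11 12) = [3, 1, 11, 10, 4, 5, 6, 2, 8, 9, 7, 12, 0]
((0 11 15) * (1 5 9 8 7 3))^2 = ((0 11 15)(1 5 9 8 7 3))^2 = (0 15 11)(1 9 7)(3 5 8)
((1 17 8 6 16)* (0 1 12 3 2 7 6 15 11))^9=((0 1 17 8 15 11)(2 7 6 16 12 3))^9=(0 8)(1 15)(2 16)(3 6)(7 12)(11 17)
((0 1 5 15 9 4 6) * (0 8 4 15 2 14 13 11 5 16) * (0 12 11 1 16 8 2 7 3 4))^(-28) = ((0 16 12 11 5 7 3 4 6 2 14 13 1 8)(9 15))^(-28) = (16)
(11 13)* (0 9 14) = (0 9 14)(11 13) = [9, 1, 2, 3, 4, 5, 6, 7, 8, 14, 10, 13, 12, 11, 0]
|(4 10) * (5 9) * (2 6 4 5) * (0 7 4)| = |(0 7 4 10 5 9 2 6)| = 8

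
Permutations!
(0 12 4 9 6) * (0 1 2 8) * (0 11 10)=[12, 2, 8, 3, 9, 5, 1, 7, 11, 6, 0, 10, 4]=(0 12 4 9 6 1 2 8 11 10)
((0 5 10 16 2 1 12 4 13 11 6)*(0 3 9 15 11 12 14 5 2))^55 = (0 16 10 5 14 1 2)(4 13 12)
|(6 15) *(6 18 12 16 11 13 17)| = 8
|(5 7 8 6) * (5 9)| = 5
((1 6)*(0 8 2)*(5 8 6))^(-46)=(0 1 8)(2 6 5)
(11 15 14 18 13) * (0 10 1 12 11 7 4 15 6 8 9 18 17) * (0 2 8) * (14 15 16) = [10, 12, 8, 3, 16, 5, 0, 4, 9, 18, 1, 6, 11, 7, 17, 15, 14, 2, 13] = (0 10 1 12 11 6)(2 8 9 18 13 7 4 16 14 17)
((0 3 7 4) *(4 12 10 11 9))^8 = ((0 3 7 12 10 11 9 4))^8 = (12)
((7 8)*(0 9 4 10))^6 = ((0 9 4 10)(7 8))^6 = (0 4)(9 10)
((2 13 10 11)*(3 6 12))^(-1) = (2 11 10 13)(3 12 6)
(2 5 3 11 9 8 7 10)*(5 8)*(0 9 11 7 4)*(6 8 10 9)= [6, 1, 10, 7, 0, 3, 8, 9, 4, 5, 2, 11]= (11)(0 6 8 4)(2 10)(3 7 9 5)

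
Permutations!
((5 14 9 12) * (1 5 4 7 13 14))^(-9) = ((1 5)(4 7 13 14 9 12))^(-9) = (1 5)(4 14)(7 9)(12 13)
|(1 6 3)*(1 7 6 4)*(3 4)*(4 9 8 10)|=8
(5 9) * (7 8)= (5 9)(7 8)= [0, 1, 2, 3, 4, 9, 6, 8, 7, 5]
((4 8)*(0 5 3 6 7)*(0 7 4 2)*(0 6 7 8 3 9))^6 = (9)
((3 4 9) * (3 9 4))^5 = (9)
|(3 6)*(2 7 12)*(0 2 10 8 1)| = 14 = |(0 2 7 12 10 8 1)(3 6)|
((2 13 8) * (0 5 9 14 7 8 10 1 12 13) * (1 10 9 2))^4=((0 5 2)(1 12 13 9 14 7 8))^4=(0 5 2)(1 14 12 7 13 8 9)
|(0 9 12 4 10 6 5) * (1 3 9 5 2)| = |(0 5)(1 3 9 12 4 10 6 2)| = 8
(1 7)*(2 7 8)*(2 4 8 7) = [0, 7, 2, 3, 8, 5, 6, 1, 4] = (1 7)(4 8)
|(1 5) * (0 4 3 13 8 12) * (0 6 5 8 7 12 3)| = 8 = |(0 4)(1 8 3 13 7 12 6 5)|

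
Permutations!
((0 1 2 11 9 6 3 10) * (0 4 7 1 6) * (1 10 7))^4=(0 10 11 3 1)(2 6 4 9 7)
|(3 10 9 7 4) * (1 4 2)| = |(1 4 3 10 9 7 2)| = 7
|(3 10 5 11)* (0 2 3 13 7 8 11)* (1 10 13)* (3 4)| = 11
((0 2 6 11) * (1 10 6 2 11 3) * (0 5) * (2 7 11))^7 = ((0 2 7 11 5)(1 10 6 3))^7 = (0 7 5 2 11)(1 3 6 10)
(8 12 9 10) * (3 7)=(3 7)(8 12 9 10)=[0, 1, 2, 7, 4, 5, 6, 3, 12, 10, 8, 11, 9]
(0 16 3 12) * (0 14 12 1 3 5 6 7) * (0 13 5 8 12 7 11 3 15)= (0 16 8 12 14 7 13 5 6 11 3 1 15)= [16, 15, 2, 1, 4, 6, 11, 13, 12, 9, 10, 3, 14, 5, 7, 0, 8]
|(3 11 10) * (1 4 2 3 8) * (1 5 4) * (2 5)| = |(2 3 11 10 8)(4 5)| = 10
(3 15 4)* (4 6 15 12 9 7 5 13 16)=(3 12 9 7 5 13 16 4)(6 15)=[0, 1, 2, 12, 3, 13, 15, 5, 8, 7, 10, 11, 9, 16, 14, 6, 4]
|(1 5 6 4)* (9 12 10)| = |(1 5 6 4)(9 12 10)| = 12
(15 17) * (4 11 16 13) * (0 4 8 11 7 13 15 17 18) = (0 4 7 13 8 11 16 15 18) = [4, 1, 2, 3, 7, 5, 6, 13, 11, 9, 10, 16, 12, 8, 14, 18, 15, 17, 0]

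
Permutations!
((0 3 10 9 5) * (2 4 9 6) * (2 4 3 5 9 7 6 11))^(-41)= (0 5)(2 11 10 3)(4 7 6)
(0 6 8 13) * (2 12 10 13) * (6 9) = (0 9 6 8 2 12 10 13) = [9, 1, 12, 3, 4, 5, 8, 7, 2, 6, 13, 11, 10, 0]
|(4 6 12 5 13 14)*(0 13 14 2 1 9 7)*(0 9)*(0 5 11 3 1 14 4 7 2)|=28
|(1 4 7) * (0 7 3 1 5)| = 3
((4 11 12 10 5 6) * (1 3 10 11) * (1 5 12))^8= ((1 3 10 12 11)(4 5 6))^8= (1 12 3 11 10)(4 6 5)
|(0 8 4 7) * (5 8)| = 5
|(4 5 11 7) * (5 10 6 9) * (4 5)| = 12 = |(4 10 6 9)(5 11 7)|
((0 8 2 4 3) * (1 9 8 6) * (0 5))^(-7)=(0 1 8 4 5 6 9 2 3)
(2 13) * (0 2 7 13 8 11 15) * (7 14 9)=(0 2 8 11 15)(7 13 14 9)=[2, 1, 8, 3, 4, 5, 6, 13, 11, 7, 10, 15, 12, 14, 9, 0]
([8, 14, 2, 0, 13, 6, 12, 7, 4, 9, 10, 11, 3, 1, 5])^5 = [14, 3, 2, 1, 6, 8, 4, 7, 5, 9, 10, 11, 13, 12, 0]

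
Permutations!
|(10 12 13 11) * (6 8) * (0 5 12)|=6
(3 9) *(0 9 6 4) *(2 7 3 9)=(9)(0 2 7 3 6 4)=[2, 1, 7, 6, 0, 5, 4, 3, 8, 9]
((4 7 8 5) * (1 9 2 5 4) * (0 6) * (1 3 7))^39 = ((0 6)(1 9 2 5 3 7 8 4))^39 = (0 6)(1 4 8 7 3 5 2 9)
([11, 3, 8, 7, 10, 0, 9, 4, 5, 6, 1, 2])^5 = (11)(6 9)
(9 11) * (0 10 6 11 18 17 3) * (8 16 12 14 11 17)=(0 10 6 17 3)(8 16 12 14 11 9 18)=[10, 1, 2, 0, 4, 5, 17, 7, 16, 18, 6, 9, 14, 13, 11, 15, 12, 3, 8]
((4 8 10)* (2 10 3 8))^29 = ((2 10 4)(3 8))^29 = (2 4 10)(3 8)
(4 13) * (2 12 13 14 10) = (2 12 13 4 14 10) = [0, 1, 12, 3, 14, 5, 6, 7, 8, 9, 2, 11, 13, 4, 10]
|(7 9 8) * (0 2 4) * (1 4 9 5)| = |(0 2 9 8 7 5 1 4)| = 8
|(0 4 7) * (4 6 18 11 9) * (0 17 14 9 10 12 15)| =|(0 6 18 11 10 12 15)(4 7 17 14 9)| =35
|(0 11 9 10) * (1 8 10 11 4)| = |(0 4 1 8 10)(9 11)| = 10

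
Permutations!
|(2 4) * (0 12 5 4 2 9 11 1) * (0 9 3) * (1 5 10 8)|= |(0 12 10 8 1 9 11 5 4 3)|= 10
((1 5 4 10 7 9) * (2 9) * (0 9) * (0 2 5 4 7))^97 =((0 9 1 4 10)(5 7))^97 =(0 1 10 9 4)(5 7)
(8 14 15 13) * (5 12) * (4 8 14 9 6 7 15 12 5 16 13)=(4 8 9 6 7 15)(12 16 13 14)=[0, 1, 2, 3, 8, 5, 7, 15, 9, 6, 10, 11, 16, 14, 12, 4, 13]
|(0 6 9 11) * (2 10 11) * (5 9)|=7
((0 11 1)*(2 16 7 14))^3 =(2 14 7 16)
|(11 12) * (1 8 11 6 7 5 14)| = 8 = |(1 8 11 12 6 7 5 14)|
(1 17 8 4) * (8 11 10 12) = [0, 17, 2, 3, 1, 5, 6, 7, 4, 9, 12, 10, 8, 13, 14, 15, 16, 11] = (1 17 11 10 12 8 4)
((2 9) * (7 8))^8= ((2 9)(7 8))^8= (9)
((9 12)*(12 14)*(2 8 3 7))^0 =(14)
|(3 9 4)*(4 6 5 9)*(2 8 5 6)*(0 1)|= |(0 1)(2 8 5 9)(3 4)|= 4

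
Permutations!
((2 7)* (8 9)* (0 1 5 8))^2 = (0 5 9 1 8)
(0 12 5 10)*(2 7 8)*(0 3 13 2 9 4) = (0 12 5 10 3 13 2 7 8 9 4) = [12, 1, 7, 13, 0, 10, 6, 8, 9, 4, 3, 11, 5, 2]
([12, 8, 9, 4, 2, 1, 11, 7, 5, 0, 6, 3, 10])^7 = [2, 8, 3, 6, 11, 1, 12, 7, 5, 4, 0, 10, 9]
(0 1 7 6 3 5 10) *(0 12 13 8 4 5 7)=(0 1)(3 7 6)(4 5 10 12 13 8)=[1, 0, 2, 7, 5, 10, 3, 6, 4, 9, 12, 11, 13, 8]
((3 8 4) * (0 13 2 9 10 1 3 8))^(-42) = ((0 13 2 9 10 1 3)(4 8))^(-42) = (13)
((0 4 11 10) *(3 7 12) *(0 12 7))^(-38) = (0 12 11)(3 10 4)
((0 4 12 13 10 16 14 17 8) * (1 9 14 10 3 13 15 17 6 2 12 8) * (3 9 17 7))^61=((0 4 8)(1 17)(2 12 15 7 3 13 9 14 6)(10 16))^61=(0 4 8)(1 17)(2 14 13 7 12 6 9 3 15)(10 16)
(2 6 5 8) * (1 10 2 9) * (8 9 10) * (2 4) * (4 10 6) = (10)(1 8 6 5 9)(2 4) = [0, 8, 4, 3, 2, 9, 5, 7, 6, 1, 10]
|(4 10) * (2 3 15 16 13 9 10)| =8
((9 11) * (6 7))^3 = (6 7)(9 11)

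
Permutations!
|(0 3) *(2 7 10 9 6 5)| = |(0 3)(2 7 10 9 6 5)| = 6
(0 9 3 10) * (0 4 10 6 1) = (0 9 3 6 1)(4 10) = [9, 0, 2, 6, 10, 5, 1, 7, 8, 3, 4]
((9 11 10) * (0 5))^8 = (9 10 11)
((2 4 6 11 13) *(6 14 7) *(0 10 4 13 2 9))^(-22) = (0 13 11 7 4)(2 6 14 10 9)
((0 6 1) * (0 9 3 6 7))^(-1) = (0 7)(1 6 3 9)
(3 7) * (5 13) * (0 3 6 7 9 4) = (0 3 9 4)(5 13)(6 7) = [3, 1, 2, 9, 0, 13, 7, 6, 8, 4, 10, 11, 12, 5]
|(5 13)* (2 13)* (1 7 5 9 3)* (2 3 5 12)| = |(1 7 12 2 13 9 5 3)| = 8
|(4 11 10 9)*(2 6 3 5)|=|(2 6 3 5)(4 11 10 9)|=4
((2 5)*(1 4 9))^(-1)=(1 9 4)(2 5)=((1 4 9)(2 5))^(-1)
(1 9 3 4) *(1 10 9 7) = (1 7)(3 4 10 9) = [0, 7, 2, 4, 10, 5, 6, 1, 8, 3, 9]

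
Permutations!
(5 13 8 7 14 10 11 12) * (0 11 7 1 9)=(0 11 12 5 13 8 1 9)(7 14 10)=[11, 9, 2, 3, 4, 13, 6, 14, 1, 0, 7, 12, 5, 8, 10]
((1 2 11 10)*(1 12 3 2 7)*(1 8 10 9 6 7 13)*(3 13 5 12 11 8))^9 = ((1 5 12 13)(2 8 10 11 9 6 7 3))^9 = (1 5 12 13)(2 8 10 11 9 6 7 3)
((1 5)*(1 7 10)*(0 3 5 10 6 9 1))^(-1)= ((0 3 5 7 6 9 1 10))^(-1)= (0 10 1 9 6 7 5 3)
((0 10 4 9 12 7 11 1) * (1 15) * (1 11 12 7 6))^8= ((0 10 4 9 7 12 6 1)(11 15))^8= (15)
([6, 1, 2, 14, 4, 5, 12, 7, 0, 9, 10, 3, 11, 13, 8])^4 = (0 3 6 14 12 8 11)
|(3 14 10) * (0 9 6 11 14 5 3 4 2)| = 8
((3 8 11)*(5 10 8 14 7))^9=(3 7 10 11 14 5 8)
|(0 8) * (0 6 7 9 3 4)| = |(0 8 6 7 9 3 4)| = 7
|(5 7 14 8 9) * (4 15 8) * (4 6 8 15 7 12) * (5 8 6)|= |(15)(4 7 14 5 12)(8 9)|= 10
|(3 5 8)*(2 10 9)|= 3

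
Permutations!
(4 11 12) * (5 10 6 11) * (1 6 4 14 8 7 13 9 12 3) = (1 6 11 3)(4 5 10)(7 13 9 12 14 8) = [0, 6, 2, 1, 5, 10, 11, 13, 7, 12, 4, 3, 14, 9, 8]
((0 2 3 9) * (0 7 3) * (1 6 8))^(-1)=((0 2)(1 6 8)(3 9 7))^(-1)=(0 2)(1 8 6)(3 7 9)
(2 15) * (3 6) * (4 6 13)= (2 15)(3 13 4 6)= [0, 1, 15, 13, 6, 5, 3, 7, 8, 9, 10, 11, 12, 4, 14, 2]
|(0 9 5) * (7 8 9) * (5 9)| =4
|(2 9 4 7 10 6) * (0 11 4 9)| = 7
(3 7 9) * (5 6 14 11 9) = [0, 1, 2, 7, 4, 6, 14, 5, 8, 3, 10, 9, 12, 13, 11] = (3 7 5 6 14 11 9)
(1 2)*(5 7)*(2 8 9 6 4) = (1 8 9 6 4 2)(5 7) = [0, 8, 1, 3, 2, 7, 4, 5, 9, 6]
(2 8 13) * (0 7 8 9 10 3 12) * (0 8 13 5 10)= (0 7 13 2 9)(3 12 8 5 10)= [7, 1, 9, 12, 4, 10, 6, 13, 5, 0, 3, 11, 8, 2]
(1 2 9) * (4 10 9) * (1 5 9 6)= (1 2 4 10 6)(5 9)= [0, 2, 4, 3, 10, 9, 1, 7, 8, 5, 6]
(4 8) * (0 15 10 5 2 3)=(0 15 10 5 2 3)(4 8)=[15, 1, 3, 0, 8, 2, 6, 7, 4, 9, 5, 11, 12, 13, 14, 10]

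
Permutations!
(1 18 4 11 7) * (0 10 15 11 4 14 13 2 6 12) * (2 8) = (0 10 15 11 7 1 18 14 13 8 2 6 12) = [10, 18, 6, 3, 4, 5, 12, 1, 2, 9, 15, 7, 0, 8, 13, 11, 16, 17, 14]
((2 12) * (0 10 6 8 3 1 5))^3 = ((0 10 6 8 3 1 5)(2 12))^3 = (0 8 5 6 1 10 3)(2 12)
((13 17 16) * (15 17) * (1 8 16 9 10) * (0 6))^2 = (1 16 15 9)(8 13 17 10) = ((0 6)(1 8 16 13 15 17 9 10))^2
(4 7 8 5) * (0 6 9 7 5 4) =[6, 1, 2, 3, 5, 0, 9, 8, 4, 7] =(0 6 9 7 8 4 5)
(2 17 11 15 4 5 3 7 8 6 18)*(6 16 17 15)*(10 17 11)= (2 15 4 5 3 7 8 16 11 6 18)(10 17)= [0, 1, 15, 7, 5, 3, 18, 8, 16, 9, 17, 6, 12, 13, 14, 4, 11, 10, 2]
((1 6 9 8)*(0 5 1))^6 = (9) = ((0 5 1 6 9 8))^6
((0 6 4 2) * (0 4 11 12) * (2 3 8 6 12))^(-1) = (0 12)(2 11 6 8 3 4)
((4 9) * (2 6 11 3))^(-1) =(2 3 11 6)(4 9)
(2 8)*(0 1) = [1, 0, 8, 3, 4, 5, 6, 7, 2] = (0 1)(2 8)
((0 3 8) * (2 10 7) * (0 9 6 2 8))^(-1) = ((0 3)(2 10 7 8 9 6))^(-1) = (0 3)(2 6 9 8 7 10)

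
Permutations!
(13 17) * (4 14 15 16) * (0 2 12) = [2, 1, 12, 3, 14, 5, 6, 7, 8, 9, 10, 11, 0, 17, 15, 16, 4, 13] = (0 2 12)(4 14 15 16)(13 17)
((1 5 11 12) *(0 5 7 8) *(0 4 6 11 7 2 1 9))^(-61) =((0 5 7 8 4 6 11 12 9)(1 2))^(-61) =(0 7 4 11 9 5 8 6 12)(1 2)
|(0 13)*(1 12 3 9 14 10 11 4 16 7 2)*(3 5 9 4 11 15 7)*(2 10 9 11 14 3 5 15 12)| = |(0 13)(1 2)(3 4 16 5 11 14 9)(7 10 12 15)| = 28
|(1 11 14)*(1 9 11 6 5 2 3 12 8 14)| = 10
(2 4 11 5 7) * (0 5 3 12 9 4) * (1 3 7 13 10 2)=[5, 3, 0, 12, 11, 13, 6, 1, 8, 4, 2, 7, 9, 10]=(0 5 13 10 2)(1 3 12 9 4 11 7)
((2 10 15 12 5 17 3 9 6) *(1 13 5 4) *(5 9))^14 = ((1 13 9 6 2 10 15 12 4)(3 5 17))^14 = (1 10 13 15 9 12 6 4 2)(3 17 5)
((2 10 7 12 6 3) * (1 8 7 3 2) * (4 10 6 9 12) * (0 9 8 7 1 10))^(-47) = (0 12 1 4 9 8 7)(2 6)(3 10)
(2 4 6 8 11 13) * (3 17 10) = (2 4 6 8 11 13)(3 17 10) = [0, 1, 4, 17, 6, 5, 8, 7, 11, 9, 3, 13, 12, 2, 14, 15, 16, 10]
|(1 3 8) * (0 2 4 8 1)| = 4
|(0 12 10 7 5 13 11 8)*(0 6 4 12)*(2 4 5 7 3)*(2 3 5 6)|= 8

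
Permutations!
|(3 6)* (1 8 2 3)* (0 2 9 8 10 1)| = 4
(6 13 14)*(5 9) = [0, 1, 2, 3, 4, 9, 13, 7, 8, 5, 10, 11, 12, 14, 6] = (5 9)(6 13 14)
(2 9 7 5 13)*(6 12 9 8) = (2 8 6 12 9 7 5 13) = [0, 1, 8, 3, 4, 13, 12, 5, 6, 7, 10, 11, 9, 2]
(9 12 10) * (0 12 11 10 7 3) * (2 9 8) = (0 12 7 3)(2 9 11 10 8) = [12, 1, 9, 0, 4, 5, 6, 3, 2, 11, 8, 10, 7]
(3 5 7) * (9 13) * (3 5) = [0, 1, 2, 3, 4, 7, 6, 5, 8, 13, 10, 11, 12, 9] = (5 7)(9 13)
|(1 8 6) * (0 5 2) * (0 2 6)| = 5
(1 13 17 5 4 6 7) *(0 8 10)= (0 8 10)(1 13 17 5 4 6 7)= [8, 13, 2, 3, 6, 4, 7, 1, 10, 9, 0, 11, 12, 17, 14, 15, 16, 5]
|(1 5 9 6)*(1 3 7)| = 6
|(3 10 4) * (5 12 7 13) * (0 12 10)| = 8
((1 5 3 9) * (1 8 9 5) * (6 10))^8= (10)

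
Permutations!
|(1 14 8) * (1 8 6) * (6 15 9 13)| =|(1 14 15 9 13 6)| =6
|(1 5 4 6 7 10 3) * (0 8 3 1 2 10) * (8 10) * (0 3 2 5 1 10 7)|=|(10)(0 7 3 5 4 6)(2 8)|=6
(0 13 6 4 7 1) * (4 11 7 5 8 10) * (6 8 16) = [13, 0, 2, 3, 5, 16, 11, 1, 10, 9, 4, 7, 12, 8, 14, 15, 6] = (0 13 8 10 4 5 16 6 11 7 1)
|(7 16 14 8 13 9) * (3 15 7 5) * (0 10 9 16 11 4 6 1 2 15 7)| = |(0 10 9 5 3 7 11 4 6 1 2 15)(8 13 16 14)| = 12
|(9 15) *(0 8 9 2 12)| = 6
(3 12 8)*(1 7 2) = (1 7 2)(3 12 8) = [0, 7, 1, 12, 4, 5, 6, 2, 3, 9, 10, 11, 8]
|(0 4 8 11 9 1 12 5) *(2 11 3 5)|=5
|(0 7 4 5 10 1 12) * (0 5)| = |(0 7 4)(1 12 5 10)| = 12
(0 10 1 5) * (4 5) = (0 10 1 4 5) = [10, 4, 2, 3, 5, 0, 6, 7, 8, 9, 1]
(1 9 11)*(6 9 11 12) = (1 11)(6 9 12) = [0, 11, 2, 3, 4, 5, 9, 7, 8, 12, 10, 1, 6]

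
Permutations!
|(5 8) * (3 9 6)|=6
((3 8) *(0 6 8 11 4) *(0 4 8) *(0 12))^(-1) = ((0 6 12)(3 11 8))^(-1) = (0 12 6)(3 8 11)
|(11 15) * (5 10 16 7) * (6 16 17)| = 6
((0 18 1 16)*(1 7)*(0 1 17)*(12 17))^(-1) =(0 17 12 7 18)(1 16)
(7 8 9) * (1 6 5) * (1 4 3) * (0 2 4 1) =(0 2 4 3)(1 6 5)(7 8 9) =[2, 6, 4, 0, 3, 1, 5, 8, 9, 7]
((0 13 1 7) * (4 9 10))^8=((0 13 1 7)(4 9 10))^8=(13)(4 10 9)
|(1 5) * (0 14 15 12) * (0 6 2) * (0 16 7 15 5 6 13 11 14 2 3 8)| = 14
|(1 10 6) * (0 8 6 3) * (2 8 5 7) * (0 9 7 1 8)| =8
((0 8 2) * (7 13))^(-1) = (0 2 8)(7 13)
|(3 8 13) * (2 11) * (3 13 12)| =|(13)(2 11)(3 8 12)| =6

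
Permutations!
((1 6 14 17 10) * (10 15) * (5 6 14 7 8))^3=(1 15 14 10 17)(5 8 7 6)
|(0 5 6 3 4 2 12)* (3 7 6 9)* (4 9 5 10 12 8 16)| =12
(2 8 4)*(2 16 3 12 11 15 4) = (2 8)(3 12 11 15 4 16) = [0, 1, 8, 12, 16, 5, 6, 7, 2, 9, 10, 15, 11, 13, 14, 4, 3]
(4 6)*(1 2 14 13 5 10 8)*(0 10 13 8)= (0 10)(1 2 14 8)(4 6)(5 13)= [10, 2, 14, 3, 6, 13, 4, 7, 1, 9, 0, 11, 12, 5, 8]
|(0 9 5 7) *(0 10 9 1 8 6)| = |(0 1 8 6)(5 7 10 9)| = 4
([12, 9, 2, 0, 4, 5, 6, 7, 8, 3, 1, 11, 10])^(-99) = [1, 0, 2, 10, 4, 5, 6, 7, 8, 12, 3, 11, 9]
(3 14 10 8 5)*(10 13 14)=(3 10 8 5)(13 14)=[0, 1, 2, 10, 4, 3, 6, 7, 5, 9, 8, 11, 12, 14, 13]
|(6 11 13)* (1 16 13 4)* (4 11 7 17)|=|(1 16 13 6 7 17 4)|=7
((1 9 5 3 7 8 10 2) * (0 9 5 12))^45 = (12)(1 7 2 3 10 5 8)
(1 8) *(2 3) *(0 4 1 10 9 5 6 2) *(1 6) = (0 4 6 2 3)(1 8 10 9 5) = [4, 8, 3, 0, 6, 1, 2, 7, 10, 5, 9]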